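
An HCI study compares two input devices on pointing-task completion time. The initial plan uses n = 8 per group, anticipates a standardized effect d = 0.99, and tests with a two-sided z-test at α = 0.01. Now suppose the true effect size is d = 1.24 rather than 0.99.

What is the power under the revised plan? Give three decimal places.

Power ≈ 0.462

With d = 1.24: δ = d·√(n/2) = 1.24 × √(8/2) = 2.4800. Critical value z_{0.005} = 2.576.
Revised power = Φ(δ − 2.576) + Φ(−δ − 2.576) = Φ(-0.096) + Φ(-5.056) = 0.4618 + 0.0000 = 0.4618.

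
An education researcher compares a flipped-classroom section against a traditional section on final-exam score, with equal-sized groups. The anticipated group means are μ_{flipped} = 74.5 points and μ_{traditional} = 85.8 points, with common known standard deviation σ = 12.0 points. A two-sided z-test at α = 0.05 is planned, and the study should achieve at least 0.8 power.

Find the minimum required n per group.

Standardized effect: d = |μ_{flipped} − μ_{traditional}| / σ = |74.5 − 85.8| / 12.0 = 0.9417
Set Φ(δ − 1.960) = 0.8; then δ − 1.960 = Φ⁻¹(0.8) = 0.842, giving δ = 2.802.
(The Φ(−δ − z_{α/2}) term is vanishingly small for δ > 0 and is dropped in the standard sample-size formula.)
δ = d·√(n/2) ⇒ n = 2(δ/d)² = 2 × (2.802 / 0.9417)² = 17.70.
Rounding up, n = 18 per group.

n = 18 per group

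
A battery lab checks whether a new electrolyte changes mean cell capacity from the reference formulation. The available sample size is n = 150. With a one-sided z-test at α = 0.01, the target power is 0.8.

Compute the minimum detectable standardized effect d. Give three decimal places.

d ≈ 0.259

Need Φ(δ − 2.326) = 0.8, so δ = 2.326 + 0.842 = 3.168.
δ = d·√n ⇒ d = δ/√n = 3.168/√150 = 0.2587.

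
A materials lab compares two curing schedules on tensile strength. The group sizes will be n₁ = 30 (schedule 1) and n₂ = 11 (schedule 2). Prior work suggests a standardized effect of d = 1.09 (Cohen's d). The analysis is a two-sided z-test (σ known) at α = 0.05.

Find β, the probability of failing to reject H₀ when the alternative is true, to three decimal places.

β ≈ 0.129

Noncentrality parameter: λ = d / √(1/n₁ + 1/n₂) = 1.09 / √(1/30 + 1/11) = 3.0924
Two-sided α = 0.05 → critical value z_{0.025} = 1.960.
Power = Φ(λ − 1.960) + Φ(−λ − 1.960) = Φ(1.132) + Φ(-5.052) = 0.8713 + 0.0000 = 0.8713.
Type II error: β = 1 − power = 1 − 0.8713 = 0.1287.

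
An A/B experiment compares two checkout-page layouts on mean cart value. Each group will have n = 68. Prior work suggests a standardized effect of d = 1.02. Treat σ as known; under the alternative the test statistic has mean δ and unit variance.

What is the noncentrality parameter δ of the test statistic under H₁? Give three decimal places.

The noncentrality parameter scales effect size by the design's sample-size factor: δ = d·√(n/2) = 1.02 × √(68/2) = 5.9476

δ ≈ 5.948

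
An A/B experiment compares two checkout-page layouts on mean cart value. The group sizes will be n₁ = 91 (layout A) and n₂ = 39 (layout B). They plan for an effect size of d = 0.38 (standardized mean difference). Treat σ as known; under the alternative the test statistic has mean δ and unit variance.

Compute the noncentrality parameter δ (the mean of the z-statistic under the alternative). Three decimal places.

The noncentrality parameter scales effect size by the design's sample-size factor: δ = d / √(1/n₁ + 1/n₂) = 0.38 / √(1/91 + 1/39) = 1.9855

δ ≈ 1.985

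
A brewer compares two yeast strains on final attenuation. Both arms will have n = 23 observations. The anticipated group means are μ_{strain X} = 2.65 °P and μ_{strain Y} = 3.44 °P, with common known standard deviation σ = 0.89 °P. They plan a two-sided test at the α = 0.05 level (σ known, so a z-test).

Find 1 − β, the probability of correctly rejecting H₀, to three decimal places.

Standardized effect: d = |μ_{strain X} − μ_{strain Y}| / σ = |2.65 − 3.44| / 0.89 = 0.8876
Noncentrality parameter: δ = d·√(n/2) = 0.8876 × √(23/2) = 3.0101
Critical value for a two-sided test at α = 0.05: z_{α/2} = 1.960.
Power = Φ(δ − 1.960) + Φ(−δ − 1.960) = Φ(1.050) + Φ(-4.970) = 0.8532 + 0.0000 = 0.8532.

Power ≈ 0.853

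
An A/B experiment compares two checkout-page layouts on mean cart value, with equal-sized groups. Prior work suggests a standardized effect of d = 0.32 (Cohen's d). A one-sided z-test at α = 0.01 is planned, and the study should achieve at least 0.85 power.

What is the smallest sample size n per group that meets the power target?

Set Φ(δ − 2.326) = 0.85; then δ − 2.326 = Φ⁻¹(0.85) = 1.036, giving δ = 3.363.
δ = d·√(n/2) ⇒ n = 2(δ/d)² = 2 × (3.363 / 0.32)² = 220.87.
Round up to the next whole unit.

n = 221 per group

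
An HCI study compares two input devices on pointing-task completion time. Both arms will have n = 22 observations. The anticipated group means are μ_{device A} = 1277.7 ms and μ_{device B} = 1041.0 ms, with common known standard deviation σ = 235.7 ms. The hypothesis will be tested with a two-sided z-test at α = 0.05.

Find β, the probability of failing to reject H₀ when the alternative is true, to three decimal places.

β ≈ 0.085

Standardized effect: d = |μ_{device A} − μ_{device B}| / σ = |1277.7 − 1041.0| / 235.7 = 1.0042
Noncentrality parameter: δ = d·√(n/2) = 1.0042 × √(22/2) = 3.3307
Two-sided α = 0.05 → critical value z_{0.025} = 1.960.
Power = Φ(δ − 1.960) + Φ(−δ − 1.960) = Φ(1.371) + Φ(-5.291) = 0.9148 + 0.0000 = 0.9148.
Type II error: β = 1 − power = 1 − 0.9148 = 0.0852.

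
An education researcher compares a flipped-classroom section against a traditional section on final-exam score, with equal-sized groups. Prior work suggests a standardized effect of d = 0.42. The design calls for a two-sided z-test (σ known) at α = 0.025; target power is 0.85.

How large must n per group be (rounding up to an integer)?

n = 122 per group

For power 0.85 need Φ(δ − z_{0.0125}) = 0.85, so δ = z_{0.0125} + z_{0.15} = 2.241 + 1.036 = 3.278.
(Ignoring the negligible lower-tail rejection probability gives the usual closed-form inversion.)
δ = d·√(n/2) ⇒ n = 2(δ/d)² = 2 × (3.278 / 0.42)² = 121.82.
Rounding up, n = 122 per group.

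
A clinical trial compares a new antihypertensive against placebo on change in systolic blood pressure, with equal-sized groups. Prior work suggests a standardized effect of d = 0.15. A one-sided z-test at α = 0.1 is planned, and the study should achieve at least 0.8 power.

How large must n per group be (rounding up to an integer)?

For power 0.8 need Φ(δ − z_{0.1}) = 0.8, so δ = z_{0.1} + z_{0.20} = 1.282 + 0.842 = 2.123.
δ = d·√(n/2) ⇒ n = 2(δ/d)² = 2 × (2.123 / 0.15)² = 400.70.
Round up to the next whole unit.

n = 401 per group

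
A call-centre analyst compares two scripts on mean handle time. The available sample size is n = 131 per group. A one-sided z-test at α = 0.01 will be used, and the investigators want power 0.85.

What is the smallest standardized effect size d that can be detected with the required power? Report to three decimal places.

d ≈ 0.416

Need Φ(δ − 2.326) = 0.85, so δ = 2.326 + 1.036 = 3.363.
δ = d·√(n/2) ⇒ d = δ/√(n/2) = 3.363/√(131/2) = 0.4155.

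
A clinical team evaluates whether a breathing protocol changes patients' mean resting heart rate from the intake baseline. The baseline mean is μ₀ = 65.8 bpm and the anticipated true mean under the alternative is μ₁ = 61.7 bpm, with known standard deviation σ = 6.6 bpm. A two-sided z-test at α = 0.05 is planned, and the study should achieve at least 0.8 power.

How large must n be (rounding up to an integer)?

Standardized effect: d = |μ₁ − μ₀| / σ = |61.7 − 65.8| / 6.6 = 0.6212
For power 0.8 need Φ(δ − z_{0.025}) = 0.8, so δ = z_{0.025} + z_{0.20} = 1.960 + 0.842 = 2.802.
(Ignoring the negligible lower-tail rejection probability gives the usual closed-form inversion.)
δ = d·√n ⇒ n = (δ/d)² = (2.802 / 0.6212)² = 20.34.
Rounding up, n = 21.

n = 21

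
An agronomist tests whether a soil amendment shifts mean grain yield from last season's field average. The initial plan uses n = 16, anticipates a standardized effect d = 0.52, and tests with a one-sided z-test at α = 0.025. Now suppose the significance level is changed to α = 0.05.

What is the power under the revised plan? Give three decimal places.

δ = d·√n = 0.52 × √16 = 2.0800 (unchanged). New critical value: z_{0.05} = 1.645.
Revised power = P(Z > 1.645 − δ) = Φ(0.435) = 0.6683.

Power ≈ 0.668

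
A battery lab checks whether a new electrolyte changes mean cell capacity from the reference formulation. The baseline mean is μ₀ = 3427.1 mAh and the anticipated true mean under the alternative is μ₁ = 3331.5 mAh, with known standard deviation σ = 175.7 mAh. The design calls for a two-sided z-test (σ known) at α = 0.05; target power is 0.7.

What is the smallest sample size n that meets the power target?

Standardized effect: d = |μ₁ − μ₀| / σ = |3331.5 − 3427.1| / 175.7 = 0.5441
Set Φ(δ − 1.960) = 0.7; then δ − 1.960 = Φ⁻¹(0.7) = 0.524, giving δ = 2.484.
(The Φ(−δ − z_{α/2}) term is vanishingly small for δ > 0 and is dropped in the standard sample-size formula.)
δ = d·√n ⇒ n = (δ/d)² = (2.484 / 0.5441)² = 20.85.
Rounding up, n = 21.

n = 21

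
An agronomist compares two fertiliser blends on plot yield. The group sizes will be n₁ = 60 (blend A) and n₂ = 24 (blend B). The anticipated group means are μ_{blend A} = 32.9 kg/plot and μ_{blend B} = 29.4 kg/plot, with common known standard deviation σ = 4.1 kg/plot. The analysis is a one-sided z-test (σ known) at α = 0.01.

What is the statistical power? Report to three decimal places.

Power ≈ 0.887

Standardized effect: d = |μ_{blend A} − μ_{blend B}| / σ = |32.9 − 29.4| / 4.1 = 0.8537
Noncentrality parameter: δ = d / √(1/n₁ + 1/n₂) = 0.8537 / √(1/60 + 1/24) = 3.5345
Critical value for a one-sided test at α = 0.01: z_α = 2.326.
Power = P(Z > 2.326 − δ) = Φ(1.208) = 0.8865.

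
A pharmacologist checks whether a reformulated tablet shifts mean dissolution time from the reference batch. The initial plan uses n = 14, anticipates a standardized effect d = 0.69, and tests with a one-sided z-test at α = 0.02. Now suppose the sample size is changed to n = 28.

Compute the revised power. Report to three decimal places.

With n = 28: δ = d·√n = 0.69 × √28 = 3.6511. Critical value z_{0.02} = 2.054.
Revised power = Φ(δ − 2.054) = Φ(1.597) = 0.9449.

Power ≈ 0.945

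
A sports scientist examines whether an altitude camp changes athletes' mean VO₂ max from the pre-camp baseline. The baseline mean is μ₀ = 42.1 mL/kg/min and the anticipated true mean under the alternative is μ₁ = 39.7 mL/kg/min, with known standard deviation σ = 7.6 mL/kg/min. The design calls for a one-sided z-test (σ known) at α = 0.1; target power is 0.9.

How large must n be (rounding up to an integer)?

n = 66

Standardized effect: d = |μ₁ − μ₀| / σ = |39.7 − 42.1| / 7.6 = 0.3158
For power 0.9 need Φ(δ − z_{0.1}) = 0.9, so δ = z_{0.1} + z_{0.10} = 1.282 + 1.282 = 2.563.
δ = d·√n ⇒ n = (δ/d)² = (2.563 / 0.3158)² = 65.88.
Round up to the next whole unit.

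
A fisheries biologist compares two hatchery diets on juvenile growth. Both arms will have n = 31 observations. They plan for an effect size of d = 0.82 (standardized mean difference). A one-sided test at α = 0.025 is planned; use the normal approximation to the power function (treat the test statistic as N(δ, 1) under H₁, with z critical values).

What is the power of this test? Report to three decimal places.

Noncentrality parameter: δ = d·√(n/2) = 0.82 × √(31/2) = 3.2283
Critical value for a one-sided test at α = 0.025: z_α = 1.960.
Power = Φ(δ − 1.960) = Φ(1.268) = 0.8977.

Power ≈ 0.898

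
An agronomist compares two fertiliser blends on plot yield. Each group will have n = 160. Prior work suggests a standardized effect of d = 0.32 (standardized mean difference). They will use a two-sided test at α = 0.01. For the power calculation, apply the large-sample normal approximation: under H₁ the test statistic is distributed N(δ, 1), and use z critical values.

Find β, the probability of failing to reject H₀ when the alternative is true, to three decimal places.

β ≈ 0.387

Noncentrality parameter: δ = d·√(n/2) = 0.32 × √(160/2) = 2.8622
Critical value for a two-sided test at α = 0.01: z_{α/2} = 2.576.
Power = Φ(δ − 2.576) + Φ(−δ − 2.576) = Φ(0.286) + Φ(-5.438) = 0.6127 + 0.0000 = 0.6127.
Type II error: β = 1 − power = 1 − 0.6127 = 0.3873.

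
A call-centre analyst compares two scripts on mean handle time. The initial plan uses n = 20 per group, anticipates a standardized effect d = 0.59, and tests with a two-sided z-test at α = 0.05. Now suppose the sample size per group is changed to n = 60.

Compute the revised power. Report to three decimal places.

With n = 60 per group: δ = d·√(n/2) = 0.59 × √(60/2) = 3.2316. Critical value z_{0.025} = 1.960.
Revised power = Φ(δ − 1.960) + Φ(−δ − 1.960) = Φ(1.272) + Φ(-5.192) = 0.8982 + 0.0000 = 0.8982.

Power ≈ 0.898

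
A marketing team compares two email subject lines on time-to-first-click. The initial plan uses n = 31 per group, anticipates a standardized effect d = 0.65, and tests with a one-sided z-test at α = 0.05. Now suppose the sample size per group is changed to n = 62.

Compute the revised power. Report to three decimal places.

Power ≈ 0.976

With n = 62 per group: δ = d·√(n/2) = 0.65 × √(62/2) = 3.6190. Critical value z_{0.05} = 1.645.
Revised power = P(Z > 1.645 − δ) = Φ(1.974) = 0.9758.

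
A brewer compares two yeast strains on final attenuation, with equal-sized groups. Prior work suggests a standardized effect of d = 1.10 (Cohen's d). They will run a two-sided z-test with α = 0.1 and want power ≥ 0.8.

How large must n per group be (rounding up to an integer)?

Set Φ(δ − 1.645) = 0.8; then δ − 1.645 = Φ⁻¹(0.8) = 0.842, giving δ = 2.486.
(Ignoring the negligible lower-tail rejection probability gives the usual closed-form inversion.)
δ = d·√(n/2) ⇒ n = 2(δ/d)² = 2 × (2.486 / 1.10)² = 10.22.
Rounding up, n = 11 per group.

n = 11 per group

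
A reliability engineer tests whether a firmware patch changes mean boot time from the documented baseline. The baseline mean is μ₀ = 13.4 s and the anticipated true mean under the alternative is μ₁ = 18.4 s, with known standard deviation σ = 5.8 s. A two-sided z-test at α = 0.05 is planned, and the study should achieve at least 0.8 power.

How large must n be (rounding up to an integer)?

Standardized effect: d = |μ₁ − μ₀| / σ = |18.4 − 13.4| / 5.8 = 0.8621
For power 0.8 need Φ(δ − z_{0.025}) = 0.8, so δ = z_{0.025} + z_{0.20} = 1.960 + 0.842 = 2.802.
(The Φ(−δ − z_{α/2}) term is vanishingly small for δ > 0 and is dropped in the standard sample-size formula.)
δ = d·√n ⇒ n = (δ/d)² = (2.802 / 0.8621)² = 10.56.
Rounding up, n = 11.

n = 11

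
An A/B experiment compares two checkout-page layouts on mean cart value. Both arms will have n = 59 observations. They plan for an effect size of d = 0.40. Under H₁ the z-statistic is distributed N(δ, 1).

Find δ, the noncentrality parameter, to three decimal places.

δ ≈ 2.173

The noncentrality parameter scales effect size by the design's sample-size factor: δ = d·√(n/2) = 0.40 × √(59/2) = 2.1726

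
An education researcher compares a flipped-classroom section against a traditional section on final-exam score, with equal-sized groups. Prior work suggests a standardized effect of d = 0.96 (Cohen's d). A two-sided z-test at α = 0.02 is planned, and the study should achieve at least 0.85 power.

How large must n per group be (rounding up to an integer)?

n = 25 per group

Set Φ(δ − 2.326) = 0.85; then δ − 2.326 = Φ⁻¹(0.85) = 1.036, giving δ = 3.363.
(The Φ(−δ − z_{α/2}) term is vanishingly small for δ > 0 and is dropped in the standard sample-size formula.)
δ = d·√(n/2) ⇒ n = 2(δ/d)² = 2 × (3.363 / 0.96)² = 24.54.
Round up to the next whole unit.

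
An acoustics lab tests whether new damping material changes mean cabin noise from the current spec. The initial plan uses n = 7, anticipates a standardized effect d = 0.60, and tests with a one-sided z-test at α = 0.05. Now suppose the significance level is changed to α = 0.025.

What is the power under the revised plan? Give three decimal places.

δ = d·√n = 0.60 × √7 = 1.5875 (unchanged). New critical value: z_{0.025} = 1.960.
Revised power = Φ(δ − 1.960) = Φ(-0.373) = 0.3548.

Power ≈ 0.355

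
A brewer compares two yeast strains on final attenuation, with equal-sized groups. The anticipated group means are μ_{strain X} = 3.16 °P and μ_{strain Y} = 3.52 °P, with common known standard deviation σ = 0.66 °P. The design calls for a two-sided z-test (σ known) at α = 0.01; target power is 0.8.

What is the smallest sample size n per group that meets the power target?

Standardized effect: d = |μ_{strain X} − μ_{strain Y}| / σ = |3.16 − 3.52| / 0.66 = 0.5455
Set Φ(δ − 2.576) = 0.8; then δ − 2.576 = Φ⁻¹(0.8) = 0.842, giving δ = 3.417.
(The Φ(−δ − z_{α/2}) term is vanishingly small for δ > 0 and is dropped in the standard sample-size formula.)
δ = d·√(n/2) ⇒ n = 2(δ/d)² = 2 × (3.417 / 0.5455)² = 78.51.
Rounding up, n = 79 per group.

n = 79 per group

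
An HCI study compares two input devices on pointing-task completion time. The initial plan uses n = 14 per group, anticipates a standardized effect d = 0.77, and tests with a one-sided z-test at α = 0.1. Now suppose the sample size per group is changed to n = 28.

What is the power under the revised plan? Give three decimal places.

Power ≈ 0.945

With n = 28 per group: δ = d·√(n/2) = 0.77 × √(28/2) = 2.8811. Critical value z_{0.1} = 1.282.
Revised power = P(Z > 1.282 − δ) = Φ(1.600) = 0.9451.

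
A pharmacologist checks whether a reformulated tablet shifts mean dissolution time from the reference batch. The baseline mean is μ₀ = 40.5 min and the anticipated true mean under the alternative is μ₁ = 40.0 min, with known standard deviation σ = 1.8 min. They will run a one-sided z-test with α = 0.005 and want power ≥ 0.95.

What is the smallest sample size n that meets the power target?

n = 231

Standardized effect: d = |μ₁ − μ₀| / σ = |40.0 − 40.5| / 1.8 = 0.2778
For power 0.95 need Φ(δ − z_{0.005}) = 0.95, so δ = z_{0.005} + z_{0.05} = 2.576 + 1.645 = 4.221.
δ = d·√n ⇒ n = (δ/d)² = (4.221 / 0.2778)² = 230.87.
Round up to the next whole unit.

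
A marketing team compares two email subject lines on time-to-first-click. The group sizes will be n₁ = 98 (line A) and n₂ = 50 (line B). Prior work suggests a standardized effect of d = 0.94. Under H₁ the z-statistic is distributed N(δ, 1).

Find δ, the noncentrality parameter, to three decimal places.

δ ≈ 5.409

The noncentrality parameter scales effect size by the design's sample-size factor: δ = d / √(1/n₁ + 1/n₂) = 0.94 / √(1/98 + 1/50) = 5.4087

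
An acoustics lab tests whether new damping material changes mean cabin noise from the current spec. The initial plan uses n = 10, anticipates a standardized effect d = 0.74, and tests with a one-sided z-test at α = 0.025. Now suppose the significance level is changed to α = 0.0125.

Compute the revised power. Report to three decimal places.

Power ≈ 0.539

δ = d·√n = 0.74 × √10 = 2.3401 (unchanged). New critical value: z_{0.0125} = 2.241.
Revised power = P(Z > 2.241 − δ) = Φ(0.099) = 0.5393.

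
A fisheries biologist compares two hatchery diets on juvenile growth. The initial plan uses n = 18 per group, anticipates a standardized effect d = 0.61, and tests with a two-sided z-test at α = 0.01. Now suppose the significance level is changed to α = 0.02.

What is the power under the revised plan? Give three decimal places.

Power ≈ 0.310

δ = d·√(n/2) = 0.61 × √(18/2) = 1.8300 (unchanged). New critical value: z_{0.01} = 2.326.
Revised power = Φ(δ − 2.326) + Φ(−δ − 2.326) = Φ(-0.496) + Φ(-4.156) = 0.3098 + 0.0000 = 0.3098.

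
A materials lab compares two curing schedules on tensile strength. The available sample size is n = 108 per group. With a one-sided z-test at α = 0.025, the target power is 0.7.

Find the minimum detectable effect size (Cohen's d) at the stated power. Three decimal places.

Need Φ(δ − 1.960) = 0.7, so δ = 1.960 + 0.524 = 2.484.
δ = d·√(n/2) ⇒ d = δ/√(n/2) = 2.484/√(108/2) = 0.3381.

d ≈ 0.338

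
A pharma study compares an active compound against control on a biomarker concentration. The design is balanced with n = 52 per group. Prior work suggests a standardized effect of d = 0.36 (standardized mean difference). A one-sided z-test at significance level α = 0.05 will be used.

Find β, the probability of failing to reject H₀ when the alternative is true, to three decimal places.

β ≈ 0.424

Noncentrality parameter: δ = d·√(n/2) = 0.36 × √(52/2) = 1.8356
Critical value for a one-sided test at α = 0.05: z_α = 1.645.
Power = Φ(δ − 1.645) = Φ(0.191) = 0.5757.
Type II error: β = 1 − power = 1 − 0.5757 = 0.4243.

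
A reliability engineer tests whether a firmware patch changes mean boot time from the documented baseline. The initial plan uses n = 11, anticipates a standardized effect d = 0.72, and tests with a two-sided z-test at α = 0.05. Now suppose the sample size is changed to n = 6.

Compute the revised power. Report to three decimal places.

Power ≈ 0.422

With n = 6: δ = d·√n = 0.72 × √6 = 1.7636. Critical value z_{0.025} = 1.960.
Revised power = Φ(δ − 1.960) + Φ(−δ − 1.960) = Φ(-0.196) + Φ(-3.724) = 0.4222 + 0.0001 = 0.4223.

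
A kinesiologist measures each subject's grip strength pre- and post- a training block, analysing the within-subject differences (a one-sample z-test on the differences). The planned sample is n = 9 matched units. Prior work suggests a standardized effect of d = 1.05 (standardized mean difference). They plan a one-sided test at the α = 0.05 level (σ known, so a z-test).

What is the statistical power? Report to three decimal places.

Power ≈ 0.934

Noncentrality parameter: λ = d·√n = 1.05 × √9 = 3.1500
One-sided α = 0.05 → critical value z_{0.05} = 1.645.
Power = P(Z > 1.645 − λ) = Φ(1.505) = 0.9339.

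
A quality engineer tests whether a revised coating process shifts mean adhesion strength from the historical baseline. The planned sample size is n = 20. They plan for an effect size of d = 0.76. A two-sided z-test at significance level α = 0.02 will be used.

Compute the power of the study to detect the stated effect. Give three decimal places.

Power ≈ 0.858

Noncentrality parameter: δ = d·√n = 0.76 × √20 = 3.3988
Critical value for a two-sided test at α = 0.02: z_{α/2} = 2.326.
Power = Φ(δ − 2.326) + Φ(−δ − 2.326) = Φ(1.072) + Φ(-5.725) = 0.8582 + 0.0000 = 0.8582.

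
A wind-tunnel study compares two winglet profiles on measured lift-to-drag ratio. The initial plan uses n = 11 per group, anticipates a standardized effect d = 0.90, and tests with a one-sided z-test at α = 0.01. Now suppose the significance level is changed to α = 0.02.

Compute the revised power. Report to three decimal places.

Power ≈ 0.523

δ = d·√(n/2) = 0.90 × √(11/2) = 2.1107 (unchanged). New critical value: z_{0.02} = 2.054.
Revised power = Φ(δ − 2.054) = Φ(0.057) = 0.5227.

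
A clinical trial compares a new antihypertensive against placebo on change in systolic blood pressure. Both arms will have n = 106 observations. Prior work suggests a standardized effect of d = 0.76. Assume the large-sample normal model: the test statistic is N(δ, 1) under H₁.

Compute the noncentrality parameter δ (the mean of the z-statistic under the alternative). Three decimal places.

The noncentrality parameter scales effect size by the design's sample-size factor: δ = d·√(n/2) = 0.76 × √(106/2) = 5.5329

δ ≈ 5.533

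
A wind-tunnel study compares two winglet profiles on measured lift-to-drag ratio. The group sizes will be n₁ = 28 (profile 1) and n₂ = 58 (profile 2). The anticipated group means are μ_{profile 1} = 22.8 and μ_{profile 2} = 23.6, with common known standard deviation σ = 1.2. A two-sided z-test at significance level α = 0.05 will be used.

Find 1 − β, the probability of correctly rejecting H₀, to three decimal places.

Power ≈ 0.826

Standardized effect: d = |μ_{profile 1} − μ_{profile 2}| / σ = |22.8 − 23.6| / 1.2 = 0.6667
Noncentrality parameter: δ = d / √(1/n₁ + 1/n₂) = 0.6667 / √(1/28 + 1/58) = 2.8970
Two-sided α = 0.05 → critical value z_{0.025} = 1.960.
Power = Φ(δ − 1.960) + Φ(−δ − 1.960) = Φ(0.937) + Φ(-4.857) = 0.8256 + 0.0000 = 0.8256.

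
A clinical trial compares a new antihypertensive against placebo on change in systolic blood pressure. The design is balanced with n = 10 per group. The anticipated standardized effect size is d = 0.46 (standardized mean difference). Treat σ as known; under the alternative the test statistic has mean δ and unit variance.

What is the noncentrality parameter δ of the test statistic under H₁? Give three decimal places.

δ ≈ 1.029

δ = d·√(n/2) = 0.46 × √(10/2) = 1.0286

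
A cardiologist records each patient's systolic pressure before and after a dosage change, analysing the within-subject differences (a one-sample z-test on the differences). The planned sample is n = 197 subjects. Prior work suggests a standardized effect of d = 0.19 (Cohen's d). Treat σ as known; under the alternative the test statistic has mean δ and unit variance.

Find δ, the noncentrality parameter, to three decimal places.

δ ≈ 2.667

The noncentrality parameter scales effect size by the design's sample-size factor: δ = d·√n = 0.19 × √197 = 2.6668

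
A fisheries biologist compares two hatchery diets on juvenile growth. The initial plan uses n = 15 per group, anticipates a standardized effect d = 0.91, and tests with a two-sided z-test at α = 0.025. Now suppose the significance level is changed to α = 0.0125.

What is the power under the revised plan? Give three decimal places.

Power ≈ 0.498

δ = d·√(n/2) = 0.91 × √(15/2) = 2.4921 (unchanged). New critical value: z_{0.0063} = 2.498.
Revised power = Φ(δ − 2.498) + Φ(−δ − 2.498) = Φ(-0.006) + Φ(-4.990) = 0.4978 + 0.0000 = 0.4978.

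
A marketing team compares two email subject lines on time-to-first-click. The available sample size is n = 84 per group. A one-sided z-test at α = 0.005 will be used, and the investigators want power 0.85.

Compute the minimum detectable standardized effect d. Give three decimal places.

Required noncentrality: δ = z_{0.005} + z_{0.15} = 2.576 + 1.036 = 3.612.
δ = d·√(n/2) ⇒ d = δ/√(n/2) = 3.612/√(84/2) = 0.5574.

d ≈ 0.557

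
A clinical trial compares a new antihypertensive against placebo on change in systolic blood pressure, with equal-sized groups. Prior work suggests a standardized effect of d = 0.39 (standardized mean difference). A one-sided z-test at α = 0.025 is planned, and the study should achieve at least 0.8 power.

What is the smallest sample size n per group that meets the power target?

n = 104 per group

Set Φ(δ − 1.960) = 0.8; then δ − 1.960 = Φ⁻¹(0.8) = 0.842, giving δ = 2.802.
δ = d·√(n/2) ⇒ n = 2(δ/d)² = 2 × (2.802 / 0.39)² = 103.21.
Rounding up, n = 104 per group.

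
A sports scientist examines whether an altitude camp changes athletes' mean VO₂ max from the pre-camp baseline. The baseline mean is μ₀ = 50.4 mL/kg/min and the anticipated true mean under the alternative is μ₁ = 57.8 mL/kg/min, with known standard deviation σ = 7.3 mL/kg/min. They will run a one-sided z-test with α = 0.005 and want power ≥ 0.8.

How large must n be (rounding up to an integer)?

Standardized effect: d = |μ₁ − μ₀| / σ = |57.8 − 50.4| / 7.3 = 1.0137
Set Φ(δ − 2.576) = 0.8; then δ − 2.576 = Φ⁻¹(0.8) = 0.842, giving δ = 3.417.
δ = d·√n ⇒ n = (δ/d)² = (3.417 / 1.0137)² = 11.37.
Round up to the next whole unit.

n = 12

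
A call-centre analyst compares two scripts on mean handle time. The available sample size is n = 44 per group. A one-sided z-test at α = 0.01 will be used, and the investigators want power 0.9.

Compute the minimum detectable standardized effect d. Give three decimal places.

d ≈ 0.769

Need Φ(δ − 2.326) = 0.9, so δ = 2.326 + 1.282 = 3.608.
δ = d·√(n/2) ⇒ d = δ/√(n/2) = 3.608/√(44/2) = 0.7692.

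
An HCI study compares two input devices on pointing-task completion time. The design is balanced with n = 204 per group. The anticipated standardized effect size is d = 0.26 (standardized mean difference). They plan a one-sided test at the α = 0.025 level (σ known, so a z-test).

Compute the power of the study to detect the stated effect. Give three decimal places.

Power ≈ 0.747

Noncentrality parameter: δ = d·√(n/2) = 0.26 × √(204/2) = 2.6259
One-sided α = 0.025 → critical value z_{0.025} = 1.960.
Power = P(Z > 1.960 − δ) = Φ(0.666) = 0.7473.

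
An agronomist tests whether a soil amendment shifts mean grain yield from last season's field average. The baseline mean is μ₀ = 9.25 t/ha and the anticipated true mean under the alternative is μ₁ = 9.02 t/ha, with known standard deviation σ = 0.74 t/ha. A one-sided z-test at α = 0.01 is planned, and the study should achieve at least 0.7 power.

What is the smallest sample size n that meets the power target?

n = 85

Standardized effect: d = |μ₁ − μ₀| / σ = |9.02 − 9.25| / 0.74 = 0.3108
Set Φ(δ − 2.326) = 0.7; then δ − 2.326 = Φ⁻¹(0.7) = 0.524, giving δ = 2.851.
δ = d·√n ⇒ n = (δ/d)² = (2.851 / 0.3108)² = 84.13.
Rounding up, n = 85.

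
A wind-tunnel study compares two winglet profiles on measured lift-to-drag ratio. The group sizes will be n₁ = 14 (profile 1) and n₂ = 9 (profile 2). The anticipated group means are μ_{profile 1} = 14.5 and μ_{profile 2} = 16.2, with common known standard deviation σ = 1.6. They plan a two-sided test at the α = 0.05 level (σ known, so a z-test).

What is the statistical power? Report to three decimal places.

Standardized effect: d = |μ_{profile 1} − μ_{profile 2}| / σ = |14.5 − 16.2| / 1.6 = 1.0625
Noncentrality parameter: δ = d / √(1/n₁ + 1/n₂) = 1.0625 / √(1/14 + 1/9) = 2.4869
Two-sided α = 0.05 → critical value z_{0.025} = 1.960.
Power = Φ(δ − 1.960) + Φ(−δ − 1.960) = Φ(0.527) + Φ(-4.447) = 0.7009 + 0.0000 = 0.7009.

Power ≈ 0.701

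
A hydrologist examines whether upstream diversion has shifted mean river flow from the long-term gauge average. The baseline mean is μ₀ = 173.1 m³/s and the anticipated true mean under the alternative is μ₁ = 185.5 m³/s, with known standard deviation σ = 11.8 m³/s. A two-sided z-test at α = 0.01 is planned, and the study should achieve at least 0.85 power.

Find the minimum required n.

Standardized effect: d = |μ₁ − μ₀| / σ = |185.5 − 173.1| / 11.8 = 1.0508
For power 0.85 need Φ(δ − z_{0.005}) = 0.85, so δ = z_{0.005} + z_{0.15} = 2.576 + 1.036 = 3.612.
(The Φ(−δ − z_{α/2}) term is vanishingly small for δ > 0 and is dropped in the standard sample-size formula.)
δ = d·√n ⇒ n = (δ/d)² = (3.612 / 1.0508)² = 11.82.
Round up to the next whole unit.

n = 12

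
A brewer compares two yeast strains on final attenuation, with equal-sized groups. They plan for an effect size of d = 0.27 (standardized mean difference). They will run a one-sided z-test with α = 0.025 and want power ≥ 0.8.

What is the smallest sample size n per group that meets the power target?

Set Φ(δ − 1.960) = 0.8; then δ − 1.960 = Φ⁻¹(0.8) = 0.842, giving δ = 2.802.
δ = d·√(n/2) ⇒ n = 2(δ/d)² = 2 × (2.802 / 0.27)² = 215.33.
Rounding up, n = 216 per group.

n = 216 per group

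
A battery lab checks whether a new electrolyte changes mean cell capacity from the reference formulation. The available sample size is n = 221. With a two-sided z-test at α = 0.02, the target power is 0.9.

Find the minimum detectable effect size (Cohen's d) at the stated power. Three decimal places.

d ≈ 0.243

Required noncentrality: δ = z_{0.01} + z_{0.10} = 2.326 + 1.282 = 3.608.
(The second rejection-region term Φ(−δ − z_{α/2}) is negligible and dropped.)
δ = d·√n ⇒ d = δ/√n = 3.608/√221 = 0.2427.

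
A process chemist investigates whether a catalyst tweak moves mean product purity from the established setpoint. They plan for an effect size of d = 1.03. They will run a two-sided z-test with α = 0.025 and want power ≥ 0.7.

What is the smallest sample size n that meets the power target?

n = 8

For power 0.7 need Φ(δ − z_{0.0125}) = 0.7, so δ = z_{0.0125} + z_{0.30} = 2.241 + 0.524 = 2.766.
(Ignoring the negligible lower-tail rejection probability gives the usual closed-form inversion.)
δ = d·√n ⇒ n = (δ/d)² = (2.766 / 1.03)² = 7.21.
Rounding up, n = 8.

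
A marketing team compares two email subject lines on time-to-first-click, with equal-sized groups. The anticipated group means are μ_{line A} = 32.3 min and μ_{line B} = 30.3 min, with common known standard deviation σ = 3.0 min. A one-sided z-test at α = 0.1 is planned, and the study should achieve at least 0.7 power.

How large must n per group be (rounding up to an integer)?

n = 15 per group

Standardized effect: d = |μ_{line A} − μ_{line B}| / σ = |32.3 − 30.3| / 3.0 = 0.6667
Set Φ(δ − 1.282) = 0.7; then δ − 1.282 = Φ⁻¹(0.7) = 0.524, giving δ = 1.806.
δ = d·√(n/2) ⇒ n = 2(δ/d)² = 2 × (1.806 / 0.6667)² = 14.68.
Rounding up, n = 15 per group.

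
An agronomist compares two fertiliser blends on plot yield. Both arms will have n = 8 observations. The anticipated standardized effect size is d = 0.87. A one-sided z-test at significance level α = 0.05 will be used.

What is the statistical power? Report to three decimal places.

Power ≈ 0.538

Noncentrality parameter: δ = d·√(n/2) = 0.87 × √(8/2) = 1.7400
Critical value for a one-sided test at α = 0.05: z_α = 1.645.
Power = Φ(δ − 1.645) = Φ(0.095) = 0.5379.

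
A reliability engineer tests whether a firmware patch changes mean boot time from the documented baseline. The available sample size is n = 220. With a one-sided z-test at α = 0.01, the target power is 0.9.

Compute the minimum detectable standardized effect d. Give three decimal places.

Need Φ(δ − 2.326) = 0.9, so δ = 2.326 + 1.282 = 3.608.
δ = d·√n ⇒ d = δ/√n = 3.608/√220 = 0.2432.

d ≈ 0.243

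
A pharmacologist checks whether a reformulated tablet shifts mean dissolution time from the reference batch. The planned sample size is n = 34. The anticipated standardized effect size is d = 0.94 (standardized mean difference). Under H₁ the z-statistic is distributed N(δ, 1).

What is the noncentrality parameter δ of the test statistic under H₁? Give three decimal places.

δ = d·√n = 0.94 × √34 = 5.4811

δ ≈ 5.481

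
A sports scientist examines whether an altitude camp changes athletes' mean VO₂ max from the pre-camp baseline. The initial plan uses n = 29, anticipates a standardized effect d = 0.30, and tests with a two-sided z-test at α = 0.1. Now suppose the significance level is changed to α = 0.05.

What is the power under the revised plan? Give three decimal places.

Power ≈ 0.365

δ = d·√n = 0.30 × √29 = 1.6155 (unchanged). New critical value: z_{0.025} = 1.960.
Revised power = Φ(δ − 1.960) + Φ(−δ − 1.960) = Φ(-0.344) + Φ(-3.576) = 0.3653 + 0.0002 = 0.3654.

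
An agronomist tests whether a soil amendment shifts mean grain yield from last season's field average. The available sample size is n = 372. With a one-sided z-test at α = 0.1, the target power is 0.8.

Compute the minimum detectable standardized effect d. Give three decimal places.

d ≈ 0.110

Need Φ(δ − 1.282) = 0.8, so δ = 1.282 + 0.842 = 2.123.
δ = d·√n ⇒ d = δ/√n = 2.123/√372 = 0.1101.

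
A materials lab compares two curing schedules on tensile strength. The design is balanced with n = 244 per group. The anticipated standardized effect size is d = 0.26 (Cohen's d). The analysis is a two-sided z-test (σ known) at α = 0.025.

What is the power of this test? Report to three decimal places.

Power ≈ 0.736

Noncentrality parameter: δ = d·√(n/2) = 0.26 × √(244/2) = 2.8718
Two-sided α = 0.025 → critical value z_{0.0125} = 2.241.
Power = Φ(δ − 2.241) + Φ(−δ − 2.241) = Φ(0.630) + Φ(-5.113) = 0.7358 + 0.0000 = 0.7358.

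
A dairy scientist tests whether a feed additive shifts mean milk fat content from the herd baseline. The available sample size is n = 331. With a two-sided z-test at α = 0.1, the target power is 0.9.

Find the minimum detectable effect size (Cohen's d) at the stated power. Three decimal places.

Required noncentrality: δ = z_{0.05} + z_{0.10} = 1.645 + 1.282 = 2.926.
(The second rejection-region term Φ(−δ − z_{α/2}) is negligible and dropped.)
δ = d·√n ⇒ d = δ/√n = 2.926/√331 = 0.1608.

d ≈ 0.161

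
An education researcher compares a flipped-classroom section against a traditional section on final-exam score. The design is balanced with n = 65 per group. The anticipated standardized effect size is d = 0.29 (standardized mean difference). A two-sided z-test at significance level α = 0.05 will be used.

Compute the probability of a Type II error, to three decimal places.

Noncentrality parameter: δ = d·√(n/2) = 0.29 × √(65/2) = 1.6533
Two-sided α = 0.05 → critical value z_{0.025} = 1.960.
Power = Φ(δ − 1.960) + Φ(−δ − 1.960) = Φ(-0.307) + Φ(-3.613) = 0.3795 + 0.0002 = 0.3797.
Type II error: β = 1 − power = 1 − 0.3797 = 0.6203.

β ≈ 0.620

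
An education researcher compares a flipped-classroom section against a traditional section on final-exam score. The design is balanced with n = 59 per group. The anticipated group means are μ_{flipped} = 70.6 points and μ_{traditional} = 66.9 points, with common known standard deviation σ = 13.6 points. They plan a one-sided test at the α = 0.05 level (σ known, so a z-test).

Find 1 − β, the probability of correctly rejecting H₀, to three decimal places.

Standardized effect: d = |μ_{flipped} − μ_{traditional}| / σ = |70.6 − 66.9| / 13.6 = 0.2721
Noncentrality parameter: δ = d·√(n/2) = 0.2721 × √(59/2) = 1.4777
Critical value for a one-sided test at α = 0.05: z_α = 1.645.
Power = Φ(δ − 1.645) = Φ(-0.167) = 0.4336.

Power ≈ 0.434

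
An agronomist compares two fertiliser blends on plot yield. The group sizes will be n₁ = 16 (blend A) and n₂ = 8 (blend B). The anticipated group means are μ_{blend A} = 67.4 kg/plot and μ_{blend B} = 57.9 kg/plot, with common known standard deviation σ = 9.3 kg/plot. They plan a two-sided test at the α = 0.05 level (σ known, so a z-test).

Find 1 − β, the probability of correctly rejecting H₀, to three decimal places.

Power ≈ 0.655

Standardized effect: d = |μ_{blend A} − μ_{blend B}| / σ = |67.4 − 57.9| / 9.3 = 1.0215
Noncentrality parameter: δ = d / √(1/n₁ + 1/n₂) = 1.0215 / √(1/16 + 1/8) = 2.3591
Critical value for a two-sided test at α = 0.05: z_{α/2} = 1.960.
Power = Φ(δ − 1.960) + Φ(−δ − 1.960) = Φ(0.399) + Φ(-4.319) = 0.6551 + 0.0000 = 0.6551.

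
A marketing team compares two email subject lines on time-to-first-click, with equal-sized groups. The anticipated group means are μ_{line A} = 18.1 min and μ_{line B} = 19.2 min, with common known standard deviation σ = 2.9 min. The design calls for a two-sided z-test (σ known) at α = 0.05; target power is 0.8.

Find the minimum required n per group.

Standardized effect: d = |μ_{line A} − μ_{line B}| / σ = |18.1 − 19.2| / 2.9 = 0.3793
Set Φ(δ − 1.960) = 0.8; then δ − 1.960 = Φ⁻¹(0.8) = 0.842, giving δ = 2.802.
(The Φ(−δ − z_{α/2}) term is vanishingly small for δ > 0 and is dropped in the standard sample-size formula.)
δ = d·√(n/2) ⇒ n = 2(δ/d)² = 2 × (2.802 / 0.3793)² = 109.11.
Round up to the next whole unit.

n = 110 per group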